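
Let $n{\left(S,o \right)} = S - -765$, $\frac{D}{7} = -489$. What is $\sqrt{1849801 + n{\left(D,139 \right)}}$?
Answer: $\sqrt{1847143} \approx 1359.1$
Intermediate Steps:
$D = -3423$ ($D = 7 \left(-489\right) = -3423$)
$n{\left(S,o \right)} = 765 + S$ ($n{\left(S,o \right)} = S + 765 = 765 + S$)
$\sqrt{1849801 + n{\left(D,139 \right)}} = \sqrt{1849801 + \left(765 - 3423\right)} = \sqrt{1849801 - 2658} = \sqrt{1847143}$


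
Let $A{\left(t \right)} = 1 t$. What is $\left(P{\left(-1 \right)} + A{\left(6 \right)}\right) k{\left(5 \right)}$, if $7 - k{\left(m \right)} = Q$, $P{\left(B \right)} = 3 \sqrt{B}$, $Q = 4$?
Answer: $18 + 9 i \approx 18.0 + 9.0 i$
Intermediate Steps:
$A{\left(t \right)} = t$
$k{\left(m \right)} = 3$ ($k{\left(m \right)} = 7 - 4 = 3$)
$\left(P{\left(-1 \right)} + A{\left(6 \right)}\right) k{\left(5 \right)} = \left(3 \sqrt{-1} + 6\right) 3 = \left(3 i + 6\right) 3 = \left(6 + 3 i\right) 3 = 18 + 9 i$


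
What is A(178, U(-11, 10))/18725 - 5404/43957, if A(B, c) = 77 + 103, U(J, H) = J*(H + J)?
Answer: -18655528/164618965 ≈ -0.11333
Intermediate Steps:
A(B, c) = 180
A(178, U(-11, 10))/18725 - 5404/43957 = 180/18725 - 5404/43957 = 180*(1/18725) - 5404*1/43957 = 36/3745 - 5404/43957 = -18655528/164618965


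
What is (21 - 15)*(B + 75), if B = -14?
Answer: 366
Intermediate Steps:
(21 - 15)*(B + 75) = (21 - 15)*(-14 + 75) = 6*61 = 366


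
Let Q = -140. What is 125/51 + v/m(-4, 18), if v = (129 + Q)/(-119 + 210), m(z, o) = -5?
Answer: 57436/23205 ≈ 2.4752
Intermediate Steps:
v = -11/91 (v = (129 - 140)/(-119 + 210) = -11/91 ≈ -0.12088)
125/51 + v/m(-4, 18) = 125/51 - 11/91/(-5) = 125*(1/51) - 11/91*(-⅕) = 125/51 + 11/455 = 57436/23205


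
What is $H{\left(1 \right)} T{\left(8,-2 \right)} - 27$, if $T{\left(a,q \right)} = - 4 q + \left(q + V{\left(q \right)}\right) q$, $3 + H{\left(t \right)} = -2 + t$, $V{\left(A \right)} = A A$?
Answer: $-43$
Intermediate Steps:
$V{\left(A \right)} = A^{2}$
$H{\left(t \right)} = -5 + t$ ($H{\left(t \right)} = -3 + \left(-2 + t\right) = -5 + t$)
$T{\left(a,q \right)} = - 4 q + q \left(q + q^{2}\right)$ ($T{\left(a,q \right)} = - 4 q + \left(q + q^{2}\right) q = - 4 q + q \left(q + q^{2}\right)$)
$H{\left(1 \right)} T{\left(8,-2 \right)} - 27 = \left(-5 + 1\right) \left(- 2 \left(-4 - 2 + \left(-2\right)^{2}\right)\right) - 27 = - 4 \left(- 2 \left(-4 - 2 + 4\right)\right) - 27 = - 4 \left(\left(-2\right) \left(-2\right)\right) - 27 = \left(-4\right) 4 - 27 = -16 - 27 = -43$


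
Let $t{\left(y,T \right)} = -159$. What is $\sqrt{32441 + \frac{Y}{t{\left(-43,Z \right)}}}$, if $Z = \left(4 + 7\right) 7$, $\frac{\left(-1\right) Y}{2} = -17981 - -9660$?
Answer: $\frac{\sqrt{291027}}{3} \approx 179.82$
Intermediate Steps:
$Y = 16642$ ($Y = - 2 \left(-17981 - -9660\right) = - 2 \left(-17981 + 9660\right) = \left(-2\right) \left(-8321\right) = 16642$)
$Z = 77$ ($Z = 11 \cdot 7 = 77$)
$\sqrt{32441 + \frac{Y}{t{\left(-43,Z \right)}}} = \sqrt{32441 + \frac{16642}{-159}} = \sqrt{32441 + 16642 \left(- \frac{1}{159}\right)} = \sqrt{32441 - \frac{314}{3}} = \sqrt{\frac{97009}{3}} = \frac{\sqrt{291027}}{3}$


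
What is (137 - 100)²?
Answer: 1369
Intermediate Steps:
(137 - 100)² = 37² = 1369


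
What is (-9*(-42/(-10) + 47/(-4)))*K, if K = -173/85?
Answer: -235107/1700 ≈ -138.30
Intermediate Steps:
K = -173/85 (K = -173*1/85 = -173/85 ≈ -2.0353)
(-9*(-42/(-10) + 47/(-4)))*K = -9*(-42/(-10) + 47/(-4))*(-173/85) = -9*(-42*(-1/10) + 47*(-1/4))*(-173/85) = -9*(21/5 - 47/4)*(-173/85) = -9*(-151/20)*(-173/85) = (1359/20)*(-173/85) = -235107/1700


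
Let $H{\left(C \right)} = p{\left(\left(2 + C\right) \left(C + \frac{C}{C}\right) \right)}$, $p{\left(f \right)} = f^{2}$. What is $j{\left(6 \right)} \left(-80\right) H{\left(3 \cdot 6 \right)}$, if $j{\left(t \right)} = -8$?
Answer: $92416000$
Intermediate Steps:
$H{\left(C \right)} = \left(1 + C\right)^{2} \left(2 + C\right)^{2}$ ($H{\left(C \right)} = \left(\left(2 + C\right) \left(C + \frac{C}{C}\right)\right)^{2} = \left(\left(2 + C\right) \left(C + 1\right)\right)^{2} = \left(\left(2 + C\right) \left(1 + C\right)\right)^{2} = \left(\left(1 + C\right) \left(2 + C\right)\right)^{2} = \left(1 + C\right)^{2} \left(2 + C\right)^{2}$)
$j{\left(6 \right)} \left(-80\right) H{\left(3 \cdot 6 \right)} = \left(-8\right) \left(-80\right) \left(2 + \left(3 \cdot 6\right)^{2} + 3 \cdot 3 \cdot 6\right)^{2} = 640 \left(2 + 18^{2} + 3 \cdot 18\right)^{2} = 640 \left(2 + 324 + 54\right)^{2} = 640 \cdot 380^{2} = 640 \cdot 144400 = 92416000$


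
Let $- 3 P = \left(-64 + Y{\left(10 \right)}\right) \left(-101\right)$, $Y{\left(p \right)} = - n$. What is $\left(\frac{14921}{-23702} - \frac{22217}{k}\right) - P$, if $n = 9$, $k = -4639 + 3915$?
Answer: $\frac{64034931047}{25740372} \approx 2487.7$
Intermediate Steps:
$k = -724$
$Y{\left(p \right)} = -9$ ($Y{\left(p \right)} = \left(-1\right) 9 = -9$)
$P = - \frac{7373}{3}$ ($P = - \frac{\left(-64 - 9\right) \left(-101\right)}{3} = - \frac{\left(-73\right) \left(-101\right)}{3} = \left(- \frac{1}{3}\right) 7373 = - \frac{7373}{3} \approx -2457.7$)
$\left(\frac{14921}{-23702} - \frac{22217}{k}\right) - P = \left(\frac{14921}{-23702} - \frac{22217}{-724}\right) - - \frac{7373}{3} = \left(14921 \left(- \frac{1}{23702}\right) - - \frac{22217}{724}\right) + \frac{7373}{3} = \left(- \frac{14921}{23702} + \frac{22217}{724}\right) + \frac{7373}{3} = \frac{257892265}{8580124} + \frac{7373}{3} = \frac{64034931047}{25740372}$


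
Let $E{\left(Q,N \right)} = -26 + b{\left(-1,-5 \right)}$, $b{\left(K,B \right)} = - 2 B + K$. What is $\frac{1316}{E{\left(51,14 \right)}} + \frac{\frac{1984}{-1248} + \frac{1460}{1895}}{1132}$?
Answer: $- \frac{11009819471}{142222782} \approx -77.412$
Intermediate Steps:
$b{\left(K,B \right)} = K - 2 B$
$E{\left(Q,N \right)} = -17$ ($E{\left(Q,N \right)} = -26 - -9 = -26 + \left(-1 + 10\right) = -26 + 9 = -17$)
$\frac{1316}{E{\left(51,14 \right)}} + \frac{\frac{1984}{-1248} + \frac{1460}{1895}}{1132} = \frac{1316}{-17} + \frac{\frac{1984}{-1248} + \frac{1460}{1895}}{1132} = 1316 \left(- \frac{1}{17}\right) + \left(1984 \left(- \frac{1}{1248}\right) + 1460 \cdot \frac{1}{1895}\right) \frac{1}{1132} = - \frac{1316}{17} + \left(- \frac{62}{39} + \frac{292}{379}\right) \frac{1}{1132} = - \frac{1316}{17} - \frac{6055}{8366046} = - \frac{11009819471}{142222782}$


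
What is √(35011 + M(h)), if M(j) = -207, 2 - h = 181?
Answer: 2*√8701 ≈ 186.56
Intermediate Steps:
h = -179 (h = 2 - 1*181 = 2 - 181 = -179)
√(35011 + M(h)) = √(35011 - 207) = √34804 = 2*√8701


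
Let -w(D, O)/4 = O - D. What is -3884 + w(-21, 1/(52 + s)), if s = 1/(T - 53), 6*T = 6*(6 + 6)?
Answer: -8455972/2131 ≈ -3968.1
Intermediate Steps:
T = 12 (T = (6*(6 + 6))/6 = (6*12)/6 = (⅙)*72 = 12)
s = -1/41 (s = 1/(12 - 53) = 1/(-41) = -1/41 ≈ -0.024390)
w(D, O) = -4*O + 4*D (w(D, O) = -4*(O - D) = -4*O + 4*D)
-3884 + w(-21, 1/(52 + s)) = -3884 + (-4/(52 - 1/41) + 4*(-21)) = -3884 + (-4/2131/41 - 84) = -3884 + (-4*41/2131 - 84) = -3884 + (-164/2131 - 84) = -3884 - 179168/2131 = -8455972/2131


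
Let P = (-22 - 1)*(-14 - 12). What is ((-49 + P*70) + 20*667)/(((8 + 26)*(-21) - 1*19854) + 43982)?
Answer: 55151/23414 ≈ 2.3555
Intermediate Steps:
P = 598 (P = -23*(-26) = 598)
((-49 + P*70) + 20*667)/(((8 + 26)*(-21) - 1*19854) + 43982) = ((-49 + 598*70) + 20*667)/(((8 + 26)*(-21) - 1*19854) + 43982) = ((-49 + 41860) + 13340)/((34*(-21) - 19854) + 43982) = (41811 + 13340)/((-714 - 19854) + 43982) = 55151/(-20568 + 43982) = 55151/23414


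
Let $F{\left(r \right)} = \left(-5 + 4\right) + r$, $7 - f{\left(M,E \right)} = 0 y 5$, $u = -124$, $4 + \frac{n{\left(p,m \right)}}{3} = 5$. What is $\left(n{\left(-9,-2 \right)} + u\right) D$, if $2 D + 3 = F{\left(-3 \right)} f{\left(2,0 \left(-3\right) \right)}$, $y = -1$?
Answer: $\frac{3751}{2} \approx 1875.5$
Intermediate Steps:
$n{\left(p,m \right)} = 3$ ($n{\left(p,m \right)} = -12 + 3 \cdot 5 = -12 + 15 = 3$)
$f{\left(M,E \right)} = 7$ ($f{\left(M,E \right)} = 7 - 0 \left(-1\right) 5 = 7 - 0 \cdot 5 = 7 - 0 = 7 + 0 = 7$)
$F{\left(r \right)} = -1 + r$
$D = - \frac{31}{2}$ ($D = - \frac{3}{2} + \frac{\left(-1 - 3\right) 7}{2} = - \frac{3}{2} + \frac{\left(-4\right) 7}{2} = - \frac{3}{2} + \frac{1}{2} \left(-28\right) = - \frac{3}{2} - 14 = - \frac{31}{2} \approx -15.5$)
$\left(n{\left(-9,-2 \right)} + u\right) D = \left(3 - 124\right) \left(- \frac{31}{2}\right) = \left(-121\right) \left(- \frac{31}{2}\right) = \frac{3751}{2}$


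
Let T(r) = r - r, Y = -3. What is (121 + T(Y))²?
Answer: 14641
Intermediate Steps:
T(r) = 0
(121 + T(Y))² = (121 + 0)² = 121² = 14641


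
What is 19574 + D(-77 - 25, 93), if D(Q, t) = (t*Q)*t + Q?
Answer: -862726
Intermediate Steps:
D(Q, t) = Q + Q*t**2 (D(Q, t) = (Q*t)*t + Q = Q*t**2 + Q = Q + Q*t**2)
19574 + D(-77 - 25, 93) = 19574 + (-77 - 25)*(1 + 93**2) = 19574 - 102*(1 + 8649) = 19574 - 102*8650 = 19574 - 882300 = -862726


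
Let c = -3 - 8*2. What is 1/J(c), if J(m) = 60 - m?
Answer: 1/79 ≈ 0.012658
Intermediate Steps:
c = -19 (c = -3 - 16 = -19)
1/J(c) = 1/(60 - 1*(-19)) = 1/(60 + 19) = 1/79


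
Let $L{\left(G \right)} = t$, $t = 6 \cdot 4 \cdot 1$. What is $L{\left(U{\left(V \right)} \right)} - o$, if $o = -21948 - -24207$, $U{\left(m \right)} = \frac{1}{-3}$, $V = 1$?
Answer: $-2235$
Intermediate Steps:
$U{\left(m \right)} = - \frac{1}{3}$
$o = 2259$ ($o = -21948 + 24207 = 2259$)
$t = 24$ ($t = 24 \cdot 1 = 24$)
$L{\left(G \right)} = 24$
$L{\left(U{\left(V \right)} \right)} - o = 24 - 2259 = -2235$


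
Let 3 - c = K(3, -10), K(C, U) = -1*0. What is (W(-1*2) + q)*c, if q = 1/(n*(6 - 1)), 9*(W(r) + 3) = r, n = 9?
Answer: -48/5 ≈ -9.6000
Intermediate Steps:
W(r) = -3 + r/9
K(C, U) = 0
c = 3 (c = 3 - 1*0 = 3 + 0 = 3)
q = 1/45 (q = 1/(9*(6 - 1)) = 1/(9*5) = 1/45 ≈ 0.022222)
(W(-1*2) + q)*c = ((-3 + (-1*2)/9) + 1/45)*3 = ((-3 + (1/9)*(-2)) + 1/45)*3 = ((-3 - 2/9) + 1/45)*3 = (-29/9 + 1/45)*3 = -16/5*3 = -48/5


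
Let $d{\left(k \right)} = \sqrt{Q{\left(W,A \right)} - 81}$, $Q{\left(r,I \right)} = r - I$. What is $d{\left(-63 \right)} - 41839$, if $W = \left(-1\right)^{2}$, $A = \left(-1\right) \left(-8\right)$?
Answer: $-41839 + 2 i \sqrt{22} \approx -41839.0 + 9.3808 i$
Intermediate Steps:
$A = 8$
$W = 1$
$d{\left(k \right)} = 2 i \sqrt{22}$ ($d{\left(k \right)} = \sqrt{\left(1 - 8\right) - 81} = \sqrt{-7 - 81} = \sqrt{-88} = 2 i \sqrt{22}$)
$d{\left(-63 \right)} - 41839 = 2 i \sqrt{22} - 41839 = -41839 + 2 i \sqrt{22}$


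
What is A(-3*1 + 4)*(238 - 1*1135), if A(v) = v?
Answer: -897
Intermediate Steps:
A(-3*1 + 4)*(238 - 1*1135) = (-3*1 + 4)*(238 - 1*1135) = (-3 + 4)*(238 - 1135) = 1*(-897) = -897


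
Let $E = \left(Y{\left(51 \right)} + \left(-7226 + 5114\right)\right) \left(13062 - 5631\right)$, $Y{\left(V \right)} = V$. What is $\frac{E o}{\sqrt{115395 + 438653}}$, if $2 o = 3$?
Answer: $- \frac{45945873 \sqrt{8657}}{138512} \approx -30863.0$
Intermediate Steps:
$E = -15315291$ ($E = \left(51 + \left(-7226 + 5114\right)\right) \left(13062 - 5631\right) = \left(51 - 2112\right) 7431 = \left(-2061\right) 7431 = -15315291$)
$o = \frac{3}{2}$ ($o = \frac{1}{2} \cdot 3 = \frac{3}{2} \approx 1.5$)
$\frac{E o}{\sqrt{115395 + 438653}} = \frac{\left(-15315291\right) \frac{3}{2}}{\sqrt{115395 + 438653}} = - \frac{45945873}{2 \sqrt{554048}} = - \frac{45945873}{2 \cdot 8 \sqrt{8657}} = - \frac{45945873 \frac{\sqrt{8657}}{69256}}{2} = - \frac{45945873 \sqrt{8657}}{138512}$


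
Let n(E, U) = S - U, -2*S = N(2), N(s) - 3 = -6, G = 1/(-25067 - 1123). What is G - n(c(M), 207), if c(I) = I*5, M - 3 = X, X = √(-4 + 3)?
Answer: 2691022/13095 ≈ 205.50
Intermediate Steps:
G = -1/26190 (G = 1/(-26190) = -1/26190 ≈ -3.8183e-5)
N(s) = -3 (N(s) = 3 - 6 = -3)
X = I (X = √(-1) = I ≈ 1.0*I)
M = 3 + I ≈ 3.0 + 1.0*I
S = 3/2 (S = -½*(-3) = 3/2 ≈ 1.5000)
c(I) = 5*I
n(E, U) = 3/2 - U
G - n(c(M), 207) = -1/26190 - (3/2 - 1*207) = -1/26190 - (3/2 - 207) = -1/26190 - 1*(-411/2) = -1/26190 + 411/2 = 2691022/13095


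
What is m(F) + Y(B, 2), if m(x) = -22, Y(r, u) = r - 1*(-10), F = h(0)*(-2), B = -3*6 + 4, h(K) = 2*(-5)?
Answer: -26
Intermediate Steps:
h(K) = -10
B = -14 (B = -18 + 4 = -14)
F = 20 (F = -10*(-2) = 20)
Y(r, u) = 10 + r (Y(r, u) = r + 10 = 10 + r)
m(F) + Y(B, 2) = -22 + (10 - 14) = -22 - 4 = -26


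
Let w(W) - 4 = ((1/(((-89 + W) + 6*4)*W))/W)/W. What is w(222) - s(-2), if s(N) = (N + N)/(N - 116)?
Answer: 401952221483/101346927624 ≈ 3.9661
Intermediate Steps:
s(N) = 2*N/(-116 + N) (s(N) = (2*N)/(-116 + N) = 2*N/(-116 + N))
w(W) = 4 + 1/(W³*(-65 + W)) (w(W) = 4 + ((1/(((-89 + W) + 6*4)*W))/W)/W = 4 + ((1/(((-89 + W) + 24)*W))/W)/W = 4 + ((1/((-65 + W)*W))/W)/W = 4 + ((1/(W*(-65 + W)))/W)/W = 4 + (1/(W²*(-65 + W)))/W = 4 + 1/(W³*(-65 + W)))
w(222) - s(-2) = (1 - 260*222³ + 4*222⁴)/(222³*(-65 + 222)) - 2*(-2)/(-116 - 2) = (1/10941048)*(1 - 260*10941048 + 4*2428912656)/157 - 2*(-2)/(-118) = (1/10941048)*(1/157)*(1 - 2844672480 + 9715650624) - 2*(-2)*(-1)/118 = (1/10941048)*(1/157)*6870978145 - 1*2/59 = 6870978145/1717744536 - 2/59 = 401952221483/101346927624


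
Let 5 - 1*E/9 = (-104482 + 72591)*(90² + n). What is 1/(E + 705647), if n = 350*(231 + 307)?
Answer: 1/56371237292 ≈ 1.7740e-11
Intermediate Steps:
n = 188300 (n = 350*538 = 188300)
E = 56370531645 (E = 45 - 9*(-104482 + 72591)*(90² + 188300) = 45 - (-287019)*(8100 + 188300) = 45 - (-287019)*196400 = 45 - 9*(-6263392400) = 45 + 56370531600 = 56370531645)
1/(E + 705647) = 1/(56370531645 + 705647) = 1/56371237292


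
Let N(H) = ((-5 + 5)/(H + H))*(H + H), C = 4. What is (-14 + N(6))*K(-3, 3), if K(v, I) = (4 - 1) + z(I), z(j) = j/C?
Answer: -105/2 ≈ -52.500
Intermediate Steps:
z(j) = j/4
N(H) = 0 (N(H) = (0/((2*H)))*(2*H) = (0*(1/(2*H)))*(2*H) = 0*(2*H) = 0)
K(v, I) = 3 + I/4 (K(v, I) = (4 - 1) + I/4 = 3 + I/4)
(-14 + N(6))*K(-3, 3) = (-14 + 0)*(3 + (¼)*3) = -14*(3 + ¾) = -14*15/4 = -105/2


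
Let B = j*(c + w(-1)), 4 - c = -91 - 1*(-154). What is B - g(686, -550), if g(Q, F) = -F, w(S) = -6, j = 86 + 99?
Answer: -12575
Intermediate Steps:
j = 185
c = -59 (c = 4 - (-91 - 1*(-154)) = 4 - (-91 + 154) = 4 - 1*63 = 4 - 63 = -59)
B = -12025 (B = 185*(-59 - 6) = 185*(-65) = -12025)
B - g(686, -550) = -12025 - (-1)*(-550) = -12025 - 1*550 = -12025 - 550 = -12575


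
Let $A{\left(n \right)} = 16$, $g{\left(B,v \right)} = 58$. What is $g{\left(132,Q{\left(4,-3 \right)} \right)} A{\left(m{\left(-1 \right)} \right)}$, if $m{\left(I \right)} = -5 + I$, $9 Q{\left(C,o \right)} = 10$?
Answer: $928$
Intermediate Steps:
$Q{\left(C,o \right)} = \frac{10}{9}$ ($Q{\left(C,o \right)} = \frac{1}{9} \cdot 10 = \frac{10}{9}$)
$g{\left(132,Q{\left(4,-3 \right)} \right)} A{\left(m{\left(-1 \right)} \right)} = 58 \cdot 16 = 928$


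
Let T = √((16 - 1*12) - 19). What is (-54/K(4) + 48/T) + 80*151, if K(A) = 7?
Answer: 84506/7 - 16*I*√15/5 ≈ 12072.0 - 12.394*I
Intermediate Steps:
T = I*√15 (T = √((16 - 12) - 19) = √(4 - 19) = √(-15) = I*√15 ≈ 3.873*I)
(-54/K(4) + 48/T) + 80*151 = (-54/7 + 48/((I*√15))) + 80*151 = (-54*⅐ + 48*(-I*√15/15)) + 12080 = (-54/7 - 16*I*√15/5) + 12080 = 84506/7 - 16*I*√15/5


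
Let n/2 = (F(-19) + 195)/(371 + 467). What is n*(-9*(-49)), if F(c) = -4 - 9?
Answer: 80262/419 ≈ 191.56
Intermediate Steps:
F(c) = -13
n = 182/419 (n = 2*((-13 + 195)/(371 + 467)) = 2*(182/838) = 2*(182*(1/838)) = 2*(91/419) = 182/419 ≈ 0.43437)
n*(-9*(-49)) = 182*(-9*(-49))/419 = (182/419)*441 = 80262/419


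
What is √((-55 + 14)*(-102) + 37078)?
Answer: 2*√10315 ≈ 203.13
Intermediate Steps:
√((-55 + 14)*(-102) + 37078) = √(-41*(-102) + 37078) = √(4182 + 37078) = √41260 = 2*√10315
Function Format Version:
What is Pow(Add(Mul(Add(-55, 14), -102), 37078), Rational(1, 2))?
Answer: Mul(2, Pow(10315, Rational(1, 2))) ≈ 203.13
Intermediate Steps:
Pow(Add(Mul(Add(-55, 14), -102), 37078), Rational(1, 2)) = Pow(Add(Mul(-41, -102), 37078), Rational(1, 2)) = Pow(Add(4182, 37078), Rational(1, 2)) = Pow(41260, Rational(1, 2)) = Mul(2, Pow(10315, Rational(1, 2)))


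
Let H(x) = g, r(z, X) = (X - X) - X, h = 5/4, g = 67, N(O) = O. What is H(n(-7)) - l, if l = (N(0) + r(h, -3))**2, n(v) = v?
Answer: 58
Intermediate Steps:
h = 5/4 (h = 5*(1/4) = 5/4 ≈ 1.2500)
r(z, X) = -X (r(z, X) = 0 - X = -X)
H(x) = 67
l = 9 (l = (0 - 1*(-3))**2 = (0 + 3)**2 = 3**2 = 9)
H(n(-7)) - l = 67 - 1*9 = 67 - 9 = 58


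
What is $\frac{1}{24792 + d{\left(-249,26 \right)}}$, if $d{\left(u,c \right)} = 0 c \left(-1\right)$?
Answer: $\frac{1}{24792} \approx 4.0336 \cdot 10^{-5}$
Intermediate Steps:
$d{\left(u,c \right)} = 0$ ($d{\left(u,c \right)} = 0 \left(-1\right) = 0$)
$\frac{1}{24792 + d{\left(-249,26 \right)}} = \frac{1}{24792 + 0} = \frac{1}{24792}$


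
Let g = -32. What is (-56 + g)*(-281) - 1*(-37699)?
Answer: 62427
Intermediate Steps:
(-56 + g)*(-281) - 1*(-37699) = (-56 - 32)*(-281) - 1*(-37699) = -88*(-281) + 37699 = 24728 + 37699 = 62427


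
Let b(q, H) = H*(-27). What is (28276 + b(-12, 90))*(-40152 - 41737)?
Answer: -2116503094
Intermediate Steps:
b(q, H) = -27*H
(28276 + b(-12, 90))*(-40152 - 41737) = (28276 - 27*90)*(-40152 - 41737) = (28276 - 2430)*(-81889) = 25846*(-81889) = -2116503094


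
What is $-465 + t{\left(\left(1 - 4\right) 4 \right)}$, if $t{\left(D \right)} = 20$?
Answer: $-445$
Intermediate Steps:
$-465 + t{\left(\left(1 - 4\right) 4 \right)} = -465 + 20 = -445$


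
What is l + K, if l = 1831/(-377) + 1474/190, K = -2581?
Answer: -92334611/35815 ≈ -2578.1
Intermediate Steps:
l = 103904/35815 (l = 1831*(-1/377) + 1474*(1/190) = -1831/377 + 737/95 = 103904/35815 ≈ 2.9011)
l + K = 103904/35815 - 2581 = -92334611/35815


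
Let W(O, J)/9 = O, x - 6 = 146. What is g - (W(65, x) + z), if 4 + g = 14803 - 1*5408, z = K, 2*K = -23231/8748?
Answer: 154093007/17496 ≈ 8807.3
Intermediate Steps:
x = 152 (x = 6 + 146 = 152)
W(O, J) = 9*O
K = -23231/17496 (K = (-23231/8748)/2 = (-23231*1/8748)/2 = (1/2)*(-23231/8748) = -23231/17496 ≈ -1.3278)
z = -23231/17496 ≈ -1.3278
g = 9391 (g = -4 + (14803 - 1*5408) = -4 + (14803 - 5408) = -4 + 9395 = 9391)
g - (W(65, x) + z) = 9391 - (9*65 - 23231/17496) = 9391 - (585 - 23231/17496) = 9391 - 1*10211929/17496 = 9391 - 10211929/17496 = 154093007/17496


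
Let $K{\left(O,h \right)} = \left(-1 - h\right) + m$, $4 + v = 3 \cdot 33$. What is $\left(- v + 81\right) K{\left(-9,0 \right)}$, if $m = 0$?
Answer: $14$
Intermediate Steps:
$v = 95$ ($v = -4 + 3 \cdot 33 = -4 + 99 = 95$)
$K{\left(O,h \right)} = -1 - h$ ($K{\left(O,h \right)} = \left(-1 - h\right) + 0 = -1 - h$)
$\left(- v + 81\right) K{\left(-9,0 \right)} = \left(\left(-1\right) 95 + 81\right) \left(-1 - 0\right) = \left(-95 + 81\right) \left(-1 + 0\right) = \left(-14\right) \left(-1\right) = 14$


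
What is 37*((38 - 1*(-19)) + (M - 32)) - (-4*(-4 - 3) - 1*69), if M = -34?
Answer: -292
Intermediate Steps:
37*((38 - 1*(-19)) + (M - 32)) - (-4*(-4 - 3) - 1*69) = 37*((38 - 1*(-19)) + (-34 - 32)) - (-4*(-4 - 3) - 1*69) = 37*((38 + 19) - 66) - (-4*(-7) - 69) = 37*(57 - 66) - (28 - 69) = 37*(-9) - 1*(-41) = -333 + 41 = -292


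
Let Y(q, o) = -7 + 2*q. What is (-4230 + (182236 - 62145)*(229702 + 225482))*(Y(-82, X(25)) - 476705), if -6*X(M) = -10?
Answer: -26067710040486264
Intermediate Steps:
X(M) = 5/3 (X(M) = -⅙*(-10) = 5/3)
(-4230 + (182236 - 62145)*(229702 + 225482))*(Y(-82, X(25)) - 476705) = (-4230 + (182236 - 62145)*(229702 + 225482))*((-7 + 2*(-82)) - 476705) = (-4230 + 120091*455184)*((-7 - 164) - 476705) = (-4230 + 54663501744)*(-171 - 476705) = 54663497514*(-476876) = -26067710040486264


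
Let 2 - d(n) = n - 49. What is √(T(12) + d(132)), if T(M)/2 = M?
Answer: I*√57 ≈ 7.5498*I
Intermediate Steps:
d(n) = 51 - n (d(n) = 2 - (n - 49) = 2 - (-49 + n) = 2 + (49 - n) = 51 - n)
T(M) = 2*M
√(T(12) + d(132)) = √(2*12 + (51 - 1*132)) = √(24 + (51 - 132)) = √(24 - 81) = √(-57) = I*√57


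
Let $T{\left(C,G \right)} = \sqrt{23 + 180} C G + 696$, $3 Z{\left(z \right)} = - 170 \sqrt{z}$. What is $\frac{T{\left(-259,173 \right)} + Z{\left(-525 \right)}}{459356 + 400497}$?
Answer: $\frac{696}{859853} - \frac{44807 \sqrt{203}}{859853} - \frac{850 i \sqrt{21}}{2579559} \approx -0.74164 - 0.00151 i$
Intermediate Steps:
$Z{\left(z \right)} = - \frac{170 \sqrt{z}}{3}$ ($Z{\left(z \right)} = \frac{\left(-170\right) \sqrt{z}}{3} = - \frac{170 \sqrt{z}}{3}$)
$T{\left(C,G \right)} = 696 + C G \sqrt{203}$ ($T{\left(C,G \right)} = \sqrt{203} C G + 696 = C \sqrt{203} G + 696 = C G \sqrt{203} + 696 = 696 + C G \sqrt{203}$)
$\frac{T{\left(-259,173 \right)} + Z{\left(-525 \right)}}{459356 + 400497} = \frac{\left(696 - 44807 \sqrt{203}\right) - \frac{170 \sqrt{-525}}{3}}{459356 + 400497} = \frac{\left(696 - 44807 \sqrt{203}\right) - \frac{170 \cdot 5 i \sqrt{21}}{3}}{859853} = \left(\left(696 - 44807 \sqrt{203}\right) - \frac{850 i \sqrt{21}}{3}\right) \frac{1}{859853} = \left(696 - 44807 \sqrt{203} - \frac{850 i \sqrt{21}}{3}\right) \frac{1}{859853} = \frac{696}{859853} - \frac{44807 \sqrt{203}}{859853} - \frac{850 i \sqrt{21}}{2579559}$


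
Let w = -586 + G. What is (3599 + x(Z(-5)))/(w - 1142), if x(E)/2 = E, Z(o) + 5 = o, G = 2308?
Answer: 3579/580 ≈ 6.1707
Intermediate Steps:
Z(o) = -5 + o
x(E) = 2*E
w = 1722 (w = -586 + 2308 = 1722)
(3599 + x(Z(-5)))/(w - 1142) = (3599 + 2*(-5 - 5))/(1722 - 1142) = (3599 + 2*(-10))/580 = (3599 - 20)*(1/580) = 3579*(1/580) = 3579/580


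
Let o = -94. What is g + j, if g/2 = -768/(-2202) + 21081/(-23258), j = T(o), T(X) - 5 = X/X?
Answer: 20847355/4267843 ≈ 4.8848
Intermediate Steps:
T(X) = 6 (T(X) = 5 + X/X = 5 + 1 = 6)
j = 6
g = -4759703/4267843 (g = 2*(-768/(-2202) + 21081/(-23258)) = 2*(-768*(-1/2202) + 21081*(-1/23258)) = 2*(128/367 - 21081/23258) = 2*(-4759703/8535686) = -4759703/4267843 ≈ -1.1152)
g + j = -4759703/4267843 + 6 = 20847355/4267843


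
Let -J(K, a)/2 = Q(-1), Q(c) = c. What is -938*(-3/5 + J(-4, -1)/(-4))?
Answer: 5159/5 ≈ 1031.8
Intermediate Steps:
J(K, a) = 2 (J(K, a) = -2*(-1) = 2)
-938*(-3/5 + J(-4, -1)/(-4)) = -938*(-3/5 + 2/(-4)) = -938*(-3*1/5 + 2*(-1/4)) = -938*(-3/5 - 1/2) = -938*(-11/10) = 5159/5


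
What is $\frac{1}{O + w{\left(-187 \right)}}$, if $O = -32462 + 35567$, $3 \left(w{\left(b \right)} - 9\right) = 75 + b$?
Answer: $\frac{3}{9230} \approx 0.00032503$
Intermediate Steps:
$w{\left(b \right)} = 34 + \frac{b}{3}$ ($w{\left(b \right)} = 9 + \frac{75 + b}{3} = 9 + \left(25 + \frac{b}{3}\right) = 34 + \frac{b}{3}$)
$O = 3105$
$\frac{1}{O + w{\left(-187 \right)}} = \frac{1}{3105 + \left(34 + \frac{1}{3} \left(-187\right)\right)} = \frac{1}{3105 + \left(34 - \frac{187}{3}\right)} = \frac{1}{3105 - \frac{85}{3}} = \frac{1}{\frac{9230}{3}} = \frac{3}{9230}$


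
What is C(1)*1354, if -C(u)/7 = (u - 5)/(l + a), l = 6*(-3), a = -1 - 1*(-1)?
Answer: -18956/9 ≈ -2106.2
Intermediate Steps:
a = 0 (a = -1 + 1 = 0)
l = -18
C(u) = -35/18 + 7*u/18 (C(u) = -7*(u - 5)/(-18 + 0) = -7*(-5 + u)/(-18) = -7*(-5 + u)*(-1)/18 = -7*(5/18 - u/18) = -35/18 + 7*u/18)
C(1)*1354 = (-35/18 + (7/18)*1)*1354 = (-35/18 + 7/18)*1354 = -14/9*1354 = -18956/9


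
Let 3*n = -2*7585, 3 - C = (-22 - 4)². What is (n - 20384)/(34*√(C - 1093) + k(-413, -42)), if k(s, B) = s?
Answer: 31520986/6636195 + 2594948*I*√1766/6636195 ≈ 4.7499 + 16.433*I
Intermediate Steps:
C = -673 (C = 3 - (-22 - 4)² = 3 - 1*(-26)² = 3 - 1*676 = 3 - 676 = -673)
n = -15170/3 (n = (-2*7585)/3 = (⅓)*(-15170) = -15170/3 ≈ -5056.7)
(n - 20384)/(34*√(C - 1093) + k(-413, -42)) = (-15170/3 - 20384)/(34*√(-673 - 1093) - 413) = -76322/(3*(34*√(-1766) - 413)) = -76322/(3*(34*(I*√1766) - 413)) = -76322/(3*(34*I*√1766 - 413)) = -76322/(3*(-413 + 34*I*√1766))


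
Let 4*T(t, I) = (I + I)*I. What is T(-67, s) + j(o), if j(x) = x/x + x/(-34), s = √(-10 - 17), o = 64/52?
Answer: -5541/442 ≈ -12.536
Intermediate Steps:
o = 16/13 (o = 64*(1/52) = 16/13 ≈ 1.2308)
s = 3*I*√3 (s = √(-27) = 3*I*√3 ≈ 5.1962*I)
T(t, I) = I²/2 (T(t, I) = ((I + I)*I)/4 = ((2*I)*I)/4 = (2*I²)/4 = I²/2)
j(x) = 1 - x/34 (j(x) = 1 + x*(-1/34) = 1 - x/34)
T(-67, s) + j(o) = (3*I*√3)²/2 + (1 - 1/34*16/13) = (½)*(-27) + (1 - 8/221) = -27/2 + 213/221 = -5541/442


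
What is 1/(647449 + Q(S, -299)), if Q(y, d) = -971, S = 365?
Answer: 1/646478 ≈ 1.5468e-6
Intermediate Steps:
1/(647449 + Q(S, -299)) = 1/(647449 - 971) = 1/646478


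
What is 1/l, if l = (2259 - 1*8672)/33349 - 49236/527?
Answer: -17574923/1645351015 ≈ -0.010682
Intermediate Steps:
l = -1645351015/17574923 (l = (2259 - 8672)*(1/33349) - 49236*1/527 = -6413*1/33349 - 49236/527 = -6413/33349 - 49236/527 = -1645351015/17574923 ≈ -93.619)
1/l = 1/(-1645351015/17574923) = -17574923/1645351015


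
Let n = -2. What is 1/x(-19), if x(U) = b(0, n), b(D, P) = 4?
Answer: ¼ ≈ 0.25000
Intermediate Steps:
x(U) = 4
1/x(-19) = 1/4 = ¼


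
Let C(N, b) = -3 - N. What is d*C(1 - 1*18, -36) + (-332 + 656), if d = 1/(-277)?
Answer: 89734/277 ≈ 323.95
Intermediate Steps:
d = -1/277 ≈ -0.0036101
d*C(1 - 1*18, -36) + (-332 + 656) = -(-3 - (1 - 1*18))/277 + (-332 + 656) = -(-3 - (1 - 18))/277 + 324 = -(-3 - 1*(-17))/277 + 324 = -(-3 + 17)/277 + 324 = -1/277*14 + 324 = -14/277 + 324 = 89734/277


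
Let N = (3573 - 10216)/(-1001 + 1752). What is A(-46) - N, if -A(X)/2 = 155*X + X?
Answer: 10784995/751 ≈ 14361.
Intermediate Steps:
N = -6643/751 ≈ -8.8455
A(X) = -312*X (A(X) = -2*(155*X + X) = -312*X)
A(-46) - N = -312*(-46) - 1*(-6643/751) = 14352 + 6643/751 = 10784995/751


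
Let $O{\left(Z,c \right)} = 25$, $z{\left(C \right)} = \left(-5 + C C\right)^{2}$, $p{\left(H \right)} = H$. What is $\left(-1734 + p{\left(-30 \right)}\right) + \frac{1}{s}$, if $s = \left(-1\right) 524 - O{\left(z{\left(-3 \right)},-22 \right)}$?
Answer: $- \frac{968437}{549} \approx -1764.0$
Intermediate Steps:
$z{\left(C \right)} = \left(-5 + C^{2}\right)^{2}$
$s = -549$ ($s = \left(-1\right) 524 - 25 = -524 - 25 = -549$)
$\left(-1734 + p{\left(-30 \right)}\right) + \frac{1}{s} = \left(-1734 - 30\right) + \frac{1}{-549} = -1764 - \frac{1}{549} = - \frac{968437}{549}$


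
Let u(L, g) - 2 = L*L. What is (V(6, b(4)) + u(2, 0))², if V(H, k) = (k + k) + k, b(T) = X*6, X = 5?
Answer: 9216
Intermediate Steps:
u(L, g) = 2 + L² (u(L, g) = 2 + L*L = 2 + L²)
b(T) = 30 (b(T) = 5*6 = 30)
V(H, k) = 3*k (V(H, k) = 2*k + k = 3*k)
(V(6, b(4)) + u(2, 0))² = (3*30 + (2 + 2²))² = (90 + (2 + 4))² = (90 + 6)² = 96² = 9216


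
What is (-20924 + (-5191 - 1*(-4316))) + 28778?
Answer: 6979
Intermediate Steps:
(-20924 + (-5191 - 1*(-4316))) + 28778 = (-20924 + (-5191 + 4316)) + 28778 = (-20924 - 875) + 28778 = -21799 + 28778 = 6979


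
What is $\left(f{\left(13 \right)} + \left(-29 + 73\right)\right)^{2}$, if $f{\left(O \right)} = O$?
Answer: $3249$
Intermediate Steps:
$\left(f{\left(13 \right)} + \left(-29 + 73\right)\right)^{2} = \left(13 + \left(-29 + 73\right)\right)^{2} = \left(13 + 44\right)^{2} = 57^{2} = 3249$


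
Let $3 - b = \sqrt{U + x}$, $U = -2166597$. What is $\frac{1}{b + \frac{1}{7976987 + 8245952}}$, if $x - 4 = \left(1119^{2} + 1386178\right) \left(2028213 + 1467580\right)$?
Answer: $- \frac{35888693891641}{110334820600732441593386845} - \frac{263183749797721 \sqrt{9223084841234}}{2427366053216113715054510590} \approx -3.2928 \cdot 10^{-7}$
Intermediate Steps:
$x = 9223087007831$ ($x = 4 + \left(1119^{2} + 1386178\right) \left(2028213 + 1467580\right) = 4 + \left(1252161 + 1386178\right) 3495793 = 4 + 2638339 \cdot 3495793 = 4 + 9223087007827 = 9223087007831$)
$b = 3 - \sqrt{9223084841234}$ ($b = 3 - \sqrt{-2166597 + 9223087007831} = 3 - \sqrt{9223084841234} \approx -3.037 \cdot 10^{6}$)
$\frac{1}{b + \frac{1}{7976987 + 8245952}} = \frac{1}{\left(3 - \sqrt{9223084841234}\right) + \frac{1}{7976987 + 8245952}} = \frac{1}{\left(3 - \sqrt{9223084841234}\right) + \frac{1}{16222939}} = \frac{1}{\frac{48668818}{16222939} - \sqrt{9223084841234}}$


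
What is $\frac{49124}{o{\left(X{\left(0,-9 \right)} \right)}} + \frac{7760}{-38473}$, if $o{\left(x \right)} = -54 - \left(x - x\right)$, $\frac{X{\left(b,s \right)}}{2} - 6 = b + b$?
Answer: $- \frac{945183346}{1038771} \approx -909.91$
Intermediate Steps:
$X{\left(b,s \right)} = 12 + 4 b$ ($X{\left(b,s \right)} = 12 + 2 \left(b + b\right) = 12 + 2 \cdot 2 b = 12 + 4 b$)
$o{\left(x \right)} = -54$ ($o{\left(x \right)} = -54 - 0 = -54 + 0 = -54$)
$\frac{49124}{o{\left(X{\left(0,-9 \right)} \right)}} + \frac{7760}{-38473} = \frac{49124}{-54} + \frac{7760}{-38473} = 49124 \left(- \frac{1}{54}\right) + 7760 \left(- \frac{1}{38473}\right) = - \frac{24562}{27} - \frac{7760}{38473} = - \frac{945183346}{1038771}$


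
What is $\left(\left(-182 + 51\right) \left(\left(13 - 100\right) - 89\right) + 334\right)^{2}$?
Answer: $547092100$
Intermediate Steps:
$\left(\left(-182 + 51\right) \left(\left(13 - 100\right) - 89\right) + 334\right)^{2} = \left(- 131 \left(-87 - 89\right) + 334\right)^{2} = \left(\left(-131\right) \left(-176\right) + 334\right)^{2} = \left(23056 + 334\right)^{2} = 23390^{2} = 547092100$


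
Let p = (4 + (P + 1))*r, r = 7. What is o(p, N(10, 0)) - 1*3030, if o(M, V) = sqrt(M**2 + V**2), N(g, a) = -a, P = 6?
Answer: -2953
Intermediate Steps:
p = 77 (p = (4 + (6 + 1))*7 = (4 + 7)*7 = 11*7 = 77)
o(p, N(10, 0)) - 1*3030 = sqrt(77**2 + (-1*0)**2) - 1*3030 = sqrt(5929 + 0**2) - 3030 = sqrt(5929 + 0) - 3030 = sqrt(5929) - 3030 = 77 - 3030 = -2953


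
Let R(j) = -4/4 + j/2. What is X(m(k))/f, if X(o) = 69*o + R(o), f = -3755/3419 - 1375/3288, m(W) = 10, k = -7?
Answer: -7801720368/17047565 ≈ -457.64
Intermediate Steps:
R(j) = -1 + j/2 (R(j) = -4*¼ + j*(½) = -1 + j/2)
f = -17047565/11241672 (f = -3755*1/3419 - 1375*1/3288 = -3755/3419 - 1375/3288 = -17047565/11241672 ≈ -1.5165)
X(o) = -1 + 139*o/2 (X(o) = 69*o + (-1 + o/2) = -1 + 139*o/2)
X(m(k))/f = (-1 + (139/2)*10)/(-17047565/11241672) = (-1 + 695)*(-11241672/17047565) = 694*(-11241672/17047565) = -7801720368/17047565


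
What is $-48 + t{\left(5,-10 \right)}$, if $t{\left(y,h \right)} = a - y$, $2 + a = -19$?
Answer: $-74$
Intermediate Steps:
$a = -21$ ($a = -2 - 19 = -21$)
$t{\left(y,h \right)} = -21 - y$
$-48 + t{\left(5,-10 \right)} = -48 - 26 = -74$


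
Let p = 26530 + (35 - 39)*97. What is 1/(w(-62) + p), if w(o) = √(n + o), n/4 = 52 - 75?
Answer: 13071/341702159 - I*√154/683404318 ≈ 3.8253e-5 - 1.8159e-8*I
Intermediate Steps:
n = -92 (n = 4*(52 - 75) = 4*(-23) = -92)
w(o) = √(-92 + o)
p = 26142 (p = 26530 - 4*97 = 26530 - 388 = 26142)
1/(w(-62) + p) = 1/(√(-92 - 62) + 26142) = 1/(√(-154) + 26142) = 1/(I*√154 + 26142) = 1/(26142 + I*√154)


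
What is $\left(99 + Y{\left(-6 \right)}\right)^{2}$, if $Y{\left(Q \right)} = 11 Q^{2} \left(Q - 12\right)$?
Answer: $49406841$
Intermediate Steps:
$Y{\left(Q \right)} = 11 Q^{2} \left(-12 + Q\right)$
$\left(99 + Y{\left(-6 \right)}\right)^{2} = \left(99 + 11 \left(-6\right)^{2} \left(-12 - 6\right)\right)^{2} = \left(99 + 11 \cdot 36 \left(-18\right)\right)^{2} = \left(99 - 7128\right)^{2} = \left(-7029\right)^{2} = 49406841$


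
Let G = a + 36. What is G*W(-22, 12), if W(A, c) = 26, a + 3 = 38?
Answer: 1846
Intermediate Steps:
a = 35 (a = -3 + 38 = 35)
G = 71 (G = 35 + 36 = 71)
G*W(-22, 12) = 71*26 = 1846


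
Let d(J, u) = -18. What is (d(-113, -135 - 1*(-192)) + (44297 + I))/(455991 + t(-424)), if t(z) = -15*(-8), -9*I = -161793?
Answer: 20752/152037 ≈ 0.13649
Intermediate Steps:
I = 17977 (I = -1/9*(-161793) = 17977)
t(z) = 120
(d(-113, -135 - 1*(-192)) + (44297 + I))/(455991 + t(-424)) = (-18 + (44297 + 17977))/(455991 + 120) = (-18 + 62274)/456111 = 62256*(1/456111) = 20752/152037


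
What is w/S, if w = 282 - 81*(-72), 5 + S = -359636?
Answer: -6114/359641 ≈ -0.017000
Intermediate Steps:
S = -359641 (S = -5 - 359636 = -359641)
w = 6114 (w = 282 + 5832 = 6114)
w/S = 6114/(-359641) = 6114*(-1/359641) = -6114/359641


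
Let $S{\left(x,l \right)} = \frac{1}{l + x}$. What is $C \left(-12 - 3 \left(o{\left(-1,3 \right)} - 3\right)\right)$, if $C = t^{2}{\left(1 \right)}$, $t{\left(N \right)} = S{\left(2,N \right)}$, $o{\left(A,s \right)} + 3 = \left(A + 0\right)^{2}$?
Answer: $\frac{1}{3} \approx 0.33333$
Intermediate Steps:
$o{\left(A,s \right)} = -3 + A^{2}$ ($o{\left(A,s \right)} = -3 + \left(A + 0\right)^{2} = -3 + A^{2}$)
$t{\left(N \right)} = \frac{1}{2 + N}$ ($t{\left(N \right)} = \frac{1}{N + 2} = \frac{1}{2 + N}$)
$C = \frac{1}{9}$ ($C = \left(\frac{1}{2 + 1}\right)^{2} = \left(\frac{1}{3}\right)^{2} = \frac{1}{9} \approx 0.11111$)
$C \left(-12 - 3 \left(o{\left(-1,3 \right)} - 3\right)\right) = \frac{-12 - 3 \left(\left(-3 + \left(-1\right)^{2}\right) - 3\right)}{9} = \frac{-12 - 3 \left(\left(-3 + 1\right) - 3\right)}{9} = \frac{-12 - 3 \left(-2 - 3\right)}{9} = \frac{-12 - -15}{9} = \frac{-12 + 15}{9} = \frac{1}{9} \cdot 3 = \frac{1}{3}$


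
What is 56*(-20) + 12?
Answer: -1108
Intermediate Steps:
56*(-20) + 12 = -1120 + 12 = -1108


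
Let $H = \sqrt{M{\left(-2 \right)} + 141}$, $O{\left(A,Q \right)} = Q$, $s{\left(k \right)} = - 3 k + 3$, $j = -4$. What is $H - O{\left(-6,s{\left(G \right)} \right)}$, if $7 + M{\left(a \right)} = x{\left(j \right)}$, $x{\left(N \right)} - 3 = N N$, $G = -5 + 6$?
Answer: $3 \sqrt{17} \approx 12.369$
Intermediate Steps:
$G = 1$
$s{\left(k \right)} = 3 - 3 k$
$x{\left(N \right)} = 3 + N^{2}$ ($x{\left(N \right)} = 3 + N N = 3 + N^{2}$)
$M{\left(a \right)} = 12$ ($M{\left(a \right)} = -7 + \left(3 + \left(-4\right)^{2}\right) = -7 + \left(3 + 16\right) = -7 + 19 = 12$)
$H = 3 \sqrt{17}$ ($H = \sqrt{12 + 141} = \sqrt{153} = 3 \sqrt{17} \approx 12.369$)
$H - O{\left(-6,s{\left(G \right)} \right)} = 3 \sqrt{17} - \left(3 - 3\right) = 3 \sqrt{17} - 0 = 3 \sqrt{17} + 0 = 3 \sqrt{17}$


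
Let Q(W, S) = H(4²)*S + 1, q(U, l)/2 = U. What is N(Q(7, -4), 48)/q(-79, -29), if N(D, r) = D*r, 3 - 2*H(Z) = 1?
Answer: 72/79 ≈ 0.91139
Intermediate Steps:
H(Z) = 1 (H(Z) = 3/2 - ½*1 = 3/2 - ½ = 1)
q(U, l) = 2*U
Q(W, S) = 1 + S (Q(W, S) = 1*S + 1 = S + 1 = 1 + S)
N(Q(7, -4), 48)/q(-79, -29) = ((1 - 4)*48)/((2*(-79))) = -3*48/(-158) = -144*(-1/158) = 72/79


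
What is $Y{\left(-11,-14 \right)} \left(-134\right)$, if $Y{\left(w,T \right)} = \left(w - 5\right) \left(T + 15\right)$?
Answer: $2144$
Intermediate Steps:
$Y{\left(w,T \right)} = \left(-5 + w\right) \left(15 + T\right)$
$Y{\left(-11,-14 \right)} \left(-134\right) = \left(-75 - -70 + 15 \left(-11\right) - -154\right) \left(-134\right) = \left(-75 + 70 - 165 + 154\right) \left(-134\right) = \left(-16\right) \left(-134\right) = 2144$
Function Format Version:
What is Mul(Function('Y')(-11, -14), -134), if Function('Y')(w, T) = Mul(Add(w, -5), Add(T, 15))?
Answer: 2144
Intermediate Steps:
Function('Y')(w, T) = Mul(Add(-5, w), Add(15, T))
Mul(Function('Y')(-11, -14), -134) = Mul(Add(-75, Mul(-5, -14), Mul(15, -11), Mul(-14, -11)), -134) = Mul(Add(-75, 70, -165, 154), -134) = Mul(-16, -134) = 2144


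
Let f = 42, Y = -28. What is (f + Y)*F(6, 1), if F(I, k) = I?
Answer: 84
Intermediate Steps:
(f + Y)*F(6, 1) = (42 - 28)*6 = 14*6 = 84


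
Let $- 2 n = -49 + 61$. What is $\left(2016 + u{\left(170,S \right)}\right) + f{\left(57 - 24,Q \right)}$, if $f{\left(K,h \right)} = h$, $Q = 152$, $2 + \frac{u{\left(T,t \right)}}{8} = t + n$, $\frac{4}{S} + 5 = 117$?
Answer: $\frac{14730}{7} \approx 2104.3$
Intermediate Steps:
$S = \frac{1}{28}$ ($S = \frac{4}{-5 + 117} = \frac{4}{112} = 4 \cdot \frac{1}{112} = \frac{1}{28} \approx 0.035714$)
$n = -6$ ($n = - \frac{-49 + 61}{2} = \left(- \frac{1}{2}\right) 12 = -6$)
$u{\left(T,t \right)} = -64 + 8 t$ ($u{\left(T,t \right)} = -16 + 8 \left(t - 6\right) = -16 + 8 \left(-6 + t\right) = -16 + \left(-48 + 8 t\right) = -64 + 8 t$)
$\left(2016 + u{\left(170,S \right)}\right) + f{\left(57 - 24,Q \right)} = \left(2016 + \left(-64 + 8 \cdot \frac{1}{28}\right)\right) + 152 = \left(2016 + \left(-64 + \frac{2}{7}\right)\right) + 152 = \left(2016 - \frac{446}{7}\right) + 152 = \frac{13666}{7} + 152 = \frac{14730}{7}$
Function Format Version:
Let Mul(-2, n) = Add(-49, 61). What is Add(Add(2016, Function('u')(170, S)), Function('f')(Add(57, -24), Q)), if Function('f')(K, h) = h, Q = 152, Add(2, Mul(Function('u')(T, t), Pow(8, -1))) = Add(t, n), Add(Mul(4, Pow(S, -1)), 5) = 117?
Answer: Rational(14730, 7) ≈ 2104.3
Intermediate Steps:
S = Rational(1, 28) (S = Mul(4, Pow(Add(-5, 117), -1)) = Mul(4, Pow(112, -1)) = Mul(4, Rational(1, 112)) = Rational(1, 28) ≈ 0.035714)
n = -6 (n = Mul(Rational(-1, 2), Add(-49, 61)) = Mul(Rational(-1, 2), 12) = -6)
Function('u')(T, t) = Add(-64, Mul(8, t)) (Function('u')(T, t) = Add(-16, Mul(8, Add(t, -6))) = Add(-16, Mul(8, Add(-6, t))) = Add(-16, Add(-48, Mul(8, t))) = Add(-64, Mul(8, t)))
Add(Add(2016, Function('u')(170, S)), Function('f')(Add(57, -24), Q)) = Add(Add(2016, Add(-64, Mul(8, Rational(1, 28)))), 152) = Add(Add(2016, Add(-64, Rational(2, 7))), 152) = Add(Add(2016, Rational(-446, 7)), 152) = Add(Rational(13666, 7), 152) = Rational(14730, 7)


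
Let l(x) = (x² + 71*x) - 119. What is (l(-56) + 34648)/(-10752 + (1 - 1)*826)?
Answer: -33689/10752 ≈ -3.1333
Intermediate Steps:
l(x) = -119 + x² + 71*x
(l(-56) + 34648)/(-10752 + (1 - 1)*826) = ((-119 + (-56)² + 71*(-56)) + 34648)/(-10752 + (1 - 1)*826) = ((-119 + 3136 - 3976) + 34648)/(-10752 + 0*826) = (-959 + 34648)/(-10752 + 0) = 33689/(-10752) = 33689*(-1/10752) = -33689/10752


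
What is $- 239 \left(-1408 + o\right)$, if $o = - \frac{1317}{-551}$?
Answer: $\frac{185103349}{551} \approx 3.3594 \cdot 10^{5}$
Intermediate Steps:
$o = \frac{1317}{551}$ ($o = \left(-1317\right) \left(- \frac{1}{551}\right) = \frac{1317}{551} \approx 2.3902$)
$- 239 \left(-1408 + o\right) = - 239 \left(-1408 + \frac{1317}{551}\right) = \left(-239\right) \left(- \frac{774491}{551}\right) = \frac{185103349}{551}$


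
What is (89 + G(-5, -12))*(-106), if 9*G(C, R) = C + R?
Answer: -83104/9 ≈ -9233.8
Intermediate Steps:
G(C, R) = C/9 + R/9 (G(C, R) = (C + R)/9 = C/9 + R/9)
(89 + G(-5, -12))*(-106) = (89 + ((⅑)*(-5) + (⅑)*(-12)))*(-106) = (89 + (-5/9 - 4/3))*(-106) = (89 - 17/9)*(-106) = (784/9)*(-106) = -83104/9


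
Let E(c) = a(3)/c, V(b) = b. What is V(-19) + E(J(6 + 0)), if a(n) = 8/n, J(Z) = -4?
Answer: -59/3 ≈ -19.667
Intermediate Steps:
E(c) = 8/(3*c) (E(c) = (8/3)/c = (8*(1/3))/c = 8/(3*c))
V(-19) + E(J(6 + 0)) = -19 + (8/3)/(-4) = -19 + (8/3)*(-1/4) = -19 - 2/3 = -59/3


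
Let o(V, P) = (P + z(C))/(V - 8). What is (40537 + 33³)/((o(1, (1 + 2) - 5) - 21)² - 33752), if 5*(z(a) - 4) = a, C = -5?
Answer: -1873613/815972 ≈ -2.2962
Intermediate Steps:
z(a) = 4 + a/5
o(V, P) = (3 + P)/(-8 + V) (o(V, P) = (P + (4 + (⅕)*(-5)))/(V - 8) = (P + (4 - 1))/(-8 + V) = (P + 3)/(-8 + V) = (3 + P)/(-8 + V))
(40537 + 33³)/((o(1, (1 + 2) - 5) - 21)² - 33752) = (40537 + 33³)/(((3 + ((1 + 2) - 5))/(-8 + 1) - 21)² - 33752) = (40537 + 35937)/(((3 + (3 - 5))/(-7) - 21)² - 33752) = 76474/((-(3 - 2)/7 - 21)² - 33752) = 76474/((-⅐*1 - 21)² - 33752) = 76474/((-⅐ - 21)² - 33752) = 76474/((-148/7)² - 33752) = 76474/(21904/49 - 33752) = 76474/(-1631944/49) = 76474*(-49/1631944) = -1873613/815972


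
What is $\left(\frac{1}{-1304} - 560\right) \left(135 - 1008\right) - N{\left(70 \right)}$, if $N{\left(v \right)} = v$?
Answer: $\frac{637409113}{1304} \approx 4.8881 \cdot 10^{5}$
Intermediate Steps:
$\left(\frac{1}{-1304} - 560\right) \left(135 - 1008\right) - N{\left(70 \right)} = \left(\frac{1}{-1304} - 560\right) \left(135 - 1008\right) - 70 = \left(- \frac{1}{1304} - 560\right) \left(-873\right) - 70 = \left(- \frac{730241}{1304}\right) \left(-873\right) - 70 = \frac{637500393}{1304} - 70 = \frac{637409113}{1304}$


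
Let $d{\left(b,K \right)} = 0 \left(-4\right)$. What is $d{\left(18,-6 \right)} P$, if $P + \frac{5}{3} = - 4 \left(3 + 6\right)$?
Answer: $0$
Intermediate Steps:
$d{\left(b,K \right)} = 0$
$P = - \frac{113}{3}$ ($P = - \frac{5}{3} - 4 \left(3 + 6\right) = - \frac{5}{3} - 36 = - \frac{113}{3} \approx -37.667$)
$d{\left(18,-6 \right)} P = 0 \left(- \frac{113}{3}\right) = 0$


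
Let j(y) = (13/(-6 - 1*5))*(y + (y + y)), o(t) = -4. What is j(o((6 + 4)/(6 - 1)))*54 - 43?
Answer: 7951/11 ≈ 722.82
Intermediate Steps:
j(y) = -39*y/11 (j(y) = (13/(-6 - 5))*(y + 2*y) = (13/(-11))*(3*y) = (13*(-1/11))*(3*y) = -39*y/11)
j(o((6 + 4)/(6 - 1)))*54 - 43 = -39/11*(-4)*54 - 43 = (156/11)*54 - 43 = 8424/11 - 43 = 7951/11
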